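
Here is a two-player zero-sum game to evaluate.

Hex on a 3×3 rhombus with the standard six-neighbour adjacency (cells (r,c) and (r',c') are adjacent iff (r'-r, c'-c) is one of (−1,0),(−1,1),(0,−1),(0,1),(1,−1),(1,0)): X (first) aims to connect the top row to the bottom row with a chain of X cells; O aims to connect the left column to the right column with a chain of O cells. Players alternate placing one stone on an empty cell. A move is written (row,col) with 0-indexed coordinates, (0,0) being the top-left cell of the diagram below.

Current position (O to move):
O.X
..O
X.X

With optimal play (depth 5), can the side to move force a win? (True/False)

O winning at [O.X/..O/X.X]: True

[O.X/..O/X.X] O move#1: (0,1):-1/OOX/..O/X.X, (1,0):-1/O.X/O.O/X.X, (1,1):+1/O.X/.OO/X.X*, (2,1):-1/O.X/..O/XOX
[O.X/.OO/X.X] X move#2: (0,1):-1/OXX/.OO/X.X*, (1,0):-1/O.X/XOO/X.X, (2,1):-1/O.X/.OO/XXX
[OXX/.OO/X.X] O move#3: (1,0):+1/OXX/OOO/X.X*, (2,1):-1/OXX/.OO/XOX
[OXX/OOO/X.X] end (terminal -1, X#4); searched O.X/..O/X.X to 5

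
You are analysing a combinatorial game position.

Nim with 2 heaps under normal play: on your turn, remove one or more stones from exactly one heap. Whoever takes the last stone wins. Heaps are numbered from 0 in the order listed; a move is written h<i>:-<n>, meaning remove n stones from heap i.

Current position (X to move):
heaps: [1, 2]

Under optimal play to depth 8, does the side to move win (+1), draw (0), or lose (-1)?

p1 X@[(1,2)]: h0:-1[(0,2)]-1 h1:-1[(1,1)]+1* h1:-2[(1,0)]-1
p2 O@[(1,1)]: h0:-1[(0,1)]-1* h1:-1[(1,0)]-1
p3 X@[(0,1)]: h1:-1[(0,0)]+1*
p4 O@[(0,0)] terminal -1; root [(1,2)] d8

value((1,2), X) = +1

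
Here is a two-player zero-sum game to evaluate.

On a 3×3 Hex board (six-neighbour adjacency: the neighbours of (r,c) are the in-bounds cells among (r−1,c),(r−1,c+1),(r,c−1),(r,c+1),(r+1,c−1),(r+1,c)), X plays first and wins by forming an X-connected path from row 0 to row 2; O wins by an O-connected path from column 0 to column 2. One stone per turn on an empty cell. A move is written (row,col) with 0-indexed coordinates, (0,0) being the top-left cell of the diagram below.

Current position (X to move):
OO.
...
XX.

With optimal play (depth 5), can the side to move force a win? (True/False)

X winning at [OO./.../XX.]: True

[OO./.../XX.] X move#1: (0,2):+1/OOX/.../XX.*, (1,0):-1/OO./X../XX., (1,1):-1/OO./.X./XX., (1,2):-1/OO./..X/XX., (2,2):-1/OO./.../XXX
[OOX/.../XX.] O move#2: (1,0):-1/OOX/O../XX.*, (1,1):-1/OOX/.O./XX., (1,2):-1/OOX/..O/XX., (2,2):-1/OOX/.../XXO
[OOX/O../XX.] X move#3: (1,1):+1/OOX/OX./XX.*, (1,2):+1/OOX/O.X/XX., (2,2):+1/OOX/O../XXX
[OOX/OX./XX.] end (terminal -1, O#4); searched OO./.../XX. to 5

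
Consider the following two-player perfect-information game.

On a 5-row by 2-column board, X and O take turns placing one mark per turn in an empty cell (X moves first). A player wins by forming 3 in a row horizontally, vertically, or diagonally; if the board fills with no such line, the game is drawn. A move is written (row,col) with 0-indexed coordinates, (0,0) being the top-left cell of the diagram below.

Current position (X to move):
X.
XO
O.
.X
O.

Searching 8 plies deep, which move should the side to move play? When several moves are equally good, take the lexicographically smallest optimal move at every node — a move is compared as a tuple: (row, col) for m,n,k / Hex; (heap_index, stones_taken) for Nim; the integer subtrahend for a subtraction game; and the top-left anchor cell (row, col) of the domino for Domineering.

X's best at [X./XO/O./.X/O.]: (3,0)

p1 X@[X./XO/O./.X/O.]: (0,1)[XX/XO/O./.X/O.]-1 (2,1)[X./XO/OX/.X/O.]-1 (3,0)[X./XO/O./XX/O.]+0* (4,1)[X./XO/O./.X/OX]-1
p2 O@[X./XO/O./XX/O.]: (0,1)[XO/XO/O./XX/O.]+0* (2,1)[X./XO/OO/XX/O.]+0 (4,1)[X./XO/O./XX/OO]+0
p3 X@[XO/XO/O./XX/O.]: (2,1)[XO/XO/OX/XX/O.]+0* (4,1)[XO/XO/O./XX/OX]-1
p4 O@[XO/XO/OX/XX/O.]: (4,1)[XO/XO/OX/XX/OO]+0*
p5 X@[XO/XO/OX/XX/OO] terminal +0; root [X./XO/O./.X/O.] d8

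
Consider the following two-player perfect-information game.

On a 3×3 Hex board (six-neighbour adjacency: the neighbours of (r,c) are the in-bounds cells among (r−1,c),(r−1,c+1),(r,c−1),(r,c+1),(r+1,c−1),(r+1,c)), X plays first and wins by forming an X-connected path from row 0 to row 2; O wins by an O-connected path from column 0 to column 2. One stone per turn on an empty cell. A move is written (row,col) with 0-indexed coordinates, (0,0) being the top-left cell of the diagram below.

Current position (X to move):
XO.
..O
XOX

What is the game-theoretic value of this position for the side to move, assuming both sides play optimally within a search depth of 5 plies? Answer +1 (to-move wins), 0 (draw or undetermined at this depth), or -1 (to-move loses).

value(XO./..O/XOX, X) = +1

p1 X@[XO./..O/XOX]: (0,2)[XOX/..O/XOX]+1* (1,0)[XO./X.O/XOX]+1 (1,1)[XO./.XO/XOX]+1
p2 O@[XOX/..O/XOX]: (1,0)[XOX/O.O/XOX]-1* (1,1)[XOX/.OO/XOX]-1
p3 X@[XOX/O.O/XOX]: (1,1)[XOX/OXO/XOX]+1*
p4 O@[XOX/OXO/XOX] terminal -1; root [XO./..O/XOX] d5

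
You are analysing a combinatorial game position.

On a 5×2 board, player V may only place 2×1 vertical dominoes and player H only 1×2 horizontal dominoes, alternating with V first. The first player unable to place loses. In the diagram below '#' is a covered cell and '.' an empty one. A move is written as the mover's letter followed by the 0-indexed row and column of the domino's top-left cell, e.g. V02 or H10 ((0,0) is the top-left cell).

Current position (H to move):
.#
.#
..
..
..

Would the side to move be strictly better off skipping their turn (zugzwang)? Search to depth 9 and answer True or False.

p1 H@[.#/.#/../../..]: H20[.#/.#/##/../..]-1 H30[.#/.#/../##/..]+1* H40[.#/.#/../../##]-1
p2 V@[.#/.#/../##/..]: V00[##/##/../##/..]-1* V10[.#/##/#./##/..]-1
p3 H@[##/##/../##/..]: H20[##/##/##/##/..]+1* H40[##/##/../##/##]+1
p4 V@[##/##/##/##/..] terminal -1; root [.#/.#/../../..] d9
pass branch (V moves first from the same position):
  | p1 V@[.#/.#/../../..]: V00[##/##/../../..]-1 V10[.#/##/#./../..]-1 V20[.#/.#/#./#./..]+1* V21[.#/.#/.#/.#/..]+1 V30[.#/.#/../#./#.]+1 V31[.#/.#/../.#/.#]+1
  | p2 H@[.#/.#/#./#./..]: H40[.#/.#/#./#./##]-1*
  | p3 V@[.#/.#/#./#./##]: V00[##/##/#./#./##]+1* V21[.#/.#/##/##/##]+1
  | p4 H@[##/##/#./#./##] terminal -1; root [.#/.#/../../..] d9
H moving scores +1; H passing scores -1

zugzwang(.#/.#/../../.., H) = False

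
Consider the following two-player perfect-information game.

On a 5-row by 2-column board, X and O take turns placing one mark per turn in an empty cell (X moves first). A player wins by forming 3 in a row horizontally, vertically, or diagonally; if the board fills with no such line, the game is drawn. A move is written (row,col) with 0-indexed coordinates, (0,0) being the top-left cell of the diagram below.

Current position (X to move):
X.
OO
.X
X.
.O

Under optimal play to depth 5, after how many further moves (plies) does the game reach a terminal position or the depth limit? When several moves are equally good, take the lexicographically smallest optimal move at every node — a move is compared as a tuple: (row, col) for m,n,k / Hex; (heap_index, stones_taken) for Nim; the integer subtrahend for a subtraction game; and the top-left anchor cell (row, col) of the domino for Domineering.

PV length from [X./OO/.X/X./.O]: 4 plies

ply 1, X at X./OO/.X/X./.O | (0,1)=+0→XX/OO/.X/X./.O*; (2,0)=+0→X./OO/XX/X./.O; (3,1)=+0→X./OO/.X/XX/.O; (4,0)=+0→X./OO/.X/X./XO
ply 2, O at XX/OO/.X/X./.O | (2,0)=+0→XX/OO/OX/X./.O*; (3,1)=+0→XX/OO/.X/XO/.O; (4,0)=+0→XX/OO/.X/X./OO
ply 3, X at XX/OO/OX/X./.O | (3,1)=+0→XX/OO/OX/XX/.O*; (4,0)=+0→XX/OO/OX/X./XO
ply 4, O at XX/OO/OX/XX/.O | (4,0)=+0→XX/OO/OX/XX/OO*
ply 5: XX/OO/OX/XX/OO is terminal +0 (X); from X./OO/.X/X./.O depth 5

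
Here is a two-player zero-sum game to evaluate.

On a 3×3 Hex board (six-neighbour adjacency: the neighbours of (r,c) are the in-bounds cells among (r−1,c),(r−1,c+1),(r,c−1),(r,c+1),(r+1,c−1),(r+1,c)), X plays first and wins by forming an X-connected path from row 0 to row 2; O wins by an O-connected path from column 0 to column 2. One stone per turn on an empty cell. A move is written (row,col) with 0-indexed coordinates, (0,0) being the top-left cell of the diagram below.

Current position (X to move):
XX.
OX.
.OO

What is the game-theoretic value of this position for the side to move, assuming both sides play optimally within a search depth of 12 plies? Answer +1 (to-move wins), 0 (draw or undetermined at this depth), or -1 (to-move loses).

p1 X@[XX./OX./.OO]: (0,2)[XXX/OX./.OO]-1 (1,2)[XX./OXX/.OO]-1 (2,0)[XX./OX./XOO]+1*
p2 O@[XX./OX./XOO] terminal -1; root [XX./OX./.OO] d12

value(XX./OX./.OO, X) = +1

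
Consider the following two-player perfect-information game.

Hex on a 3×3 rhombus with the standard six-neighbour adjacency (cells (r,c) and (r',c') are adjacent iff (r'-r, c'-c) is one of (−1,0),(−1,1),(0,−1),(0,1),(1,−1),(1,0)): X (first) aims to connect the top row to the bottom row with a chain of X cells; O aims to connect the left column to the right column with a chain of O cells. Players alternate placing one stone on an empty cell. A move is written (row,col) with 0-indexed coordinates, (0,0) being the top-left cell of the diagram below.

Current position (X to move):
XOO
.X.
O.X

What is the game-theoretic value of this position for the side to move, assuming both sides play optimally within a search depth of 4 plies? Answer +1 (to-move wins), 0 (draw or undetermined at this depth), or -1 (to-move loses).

value(XOO/.X./O.X, X) = +1

[XOO/.X./O.X] X move#1: (1,0):+1/XOO/XX./O.X*, (1,2):-1/XOO/.XX/O.X, (2,1):-1/XOO/.X./OXX
[XOO/XX./O.X] O move#2: (1,2):-1/XOO/XXO/O.X*, (2,1):-1/XOO/XX./OOX
[XOO/XXO/O.X] X move#3: (2,1):+1/XOO/XXO/OXX*
[XOO/XXO/OXX] end (terminal -1, O#4); searched XOO/.X./O.X to 4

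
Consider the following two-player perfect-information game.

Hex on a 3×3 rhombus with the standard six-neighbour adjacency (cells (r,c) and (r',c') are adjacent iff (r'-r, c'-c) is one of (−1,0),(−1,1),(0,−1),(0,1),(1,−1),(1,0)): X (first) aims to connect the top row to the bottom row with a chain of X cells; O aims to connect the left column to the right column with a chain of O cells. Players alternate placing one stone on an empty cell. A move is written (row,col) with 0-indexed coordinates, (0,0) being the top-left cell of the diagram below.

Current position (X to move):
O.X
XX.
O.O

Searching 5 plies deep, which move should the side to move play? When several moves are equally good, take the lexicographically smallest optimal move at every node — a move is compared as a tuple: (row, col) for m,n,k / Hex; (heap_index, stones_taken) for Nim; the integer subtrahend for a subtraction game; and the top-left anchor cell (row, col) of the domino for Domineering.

p1 X@[O.X/XX./O.O]: (0,1)[OXX/XX./O.O]-1 (1,2)[O.X/XXX/O.O]-1 (2,1)[O.X/XX./OXO]+1*
p2 O@[O.X/XX./OXO] terminal -1; root [O.X/XX./O.O] d5

X's best at [O.X/XX./O.O]: (2,1)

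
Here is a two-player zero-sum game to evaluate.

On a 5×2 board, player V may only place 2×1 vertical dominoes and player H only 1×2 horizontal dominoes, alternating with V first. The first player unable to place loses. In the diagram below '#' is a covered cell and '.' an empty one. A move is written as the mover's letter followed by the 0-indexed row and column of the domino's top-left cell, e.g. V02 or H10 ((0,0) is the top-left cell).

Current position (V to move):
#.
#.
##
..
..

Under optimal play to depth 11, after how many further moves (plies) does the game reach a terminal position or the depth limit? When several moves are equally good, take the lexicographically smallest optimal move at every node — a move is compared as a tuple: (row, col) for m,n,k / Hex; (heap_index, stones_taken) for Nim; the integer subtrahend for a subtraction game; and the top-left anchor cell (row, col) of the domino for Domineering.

p1 V@[#./#./##/../..]: V01[##/##/##/../..]-1 V30[#./#./##/#./#.]+1* V31[#./#./##/.#/.#]+1
p2 H@[#./#./##/#./#.] terminal -1; root [#./#./##/../..] d11

PV length from [#./#./##/../..]: 1 ply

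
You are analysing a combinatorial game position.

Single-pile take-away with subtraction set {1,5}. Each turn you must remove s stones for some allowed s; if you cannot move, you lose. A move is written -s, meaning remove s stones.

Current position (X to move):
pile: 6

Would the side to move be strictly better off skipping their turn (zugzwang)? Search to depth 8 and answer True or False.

zugzwang(6, X) = True

p1 X@[6]: -1[5]-1* -5[1]-1
p2 O@[5]: -1[4]+1* -5[0]+1
p3 X@[4]: -1[3]-1*
p4 O@[3]: -1[2]+1*
p5 X@[2]: -1[1]-1*
p6 O@[1]: -1[0]+1*
p7 X@[0] terminal -1; root [6] d8
suppose X passes — search the same position with O to move:
pass> p1 O@[6]: -1[5]-1* -5[1]-1
pass> p2 X@[5]: -1[4]+1* -5[0]+1
pass> p3 O@[4]: -1[3]-1*
pass> p4 X@[3]: -1[2]+1*
pass> p5 O@[2]: -1[1]-1*
pass> p6 X@[1]: -1[0]+1*
pass> p7 O@[0] terminal -1; root [6] d8
for X: play -1, pass +1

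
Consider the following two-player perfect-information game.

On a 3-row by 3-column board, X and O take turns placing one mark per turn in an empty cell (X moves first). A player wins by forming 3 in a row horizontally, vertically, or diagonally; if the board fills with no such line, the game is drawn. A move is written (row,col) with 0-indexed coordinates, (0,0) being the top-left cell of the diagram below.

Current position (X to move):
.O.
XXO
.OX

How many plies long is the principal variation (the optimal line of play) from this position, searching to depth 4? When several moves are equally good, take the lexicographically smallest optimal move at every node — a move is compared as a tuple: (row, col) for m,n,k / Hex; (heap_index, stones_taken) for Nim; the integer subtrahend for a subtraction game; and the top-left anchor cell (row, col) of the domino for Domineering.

PV length from [.O./XXO/.OX]: 1 ply

p1 X@[.O./XXO/.OX]: (0,0)[XO./XXO/.OX]+1* (0,2)[.OX/XXO/.OX]+1 (2,0)[.O./XXO/XOX]+1
p2 O@[XO./XXO/.OX] terminal -1; root [.O./XXO/.OX] d4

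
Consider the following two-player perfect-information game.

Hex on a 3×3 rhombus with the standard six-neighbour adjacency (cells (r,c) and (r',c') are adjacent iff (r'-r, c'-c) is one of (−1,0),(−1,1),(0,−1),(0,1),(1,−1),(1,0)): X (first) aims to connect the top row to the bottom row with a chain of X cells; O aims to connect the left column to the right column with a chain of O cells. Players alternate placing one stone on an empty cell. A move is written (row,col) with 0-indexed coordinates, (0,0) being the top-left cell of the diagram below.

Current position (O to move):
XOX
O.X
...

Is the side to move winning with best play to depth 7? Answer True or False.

p1 O@[XOX/O.X/...]: (1,1)[XOX/OOX/...]-1* (2,0)[XOX/O.X/O..]-1 (2,1)[XOX/O.X/.O.]-1 (2,2)[XOX/O.X/..O]-1
p2 X@[XOX/OOX/...]: (2,0)[XOX/OOX/X..]+1* (2,1)[XOX/OOX/.X.]+1 (2,2)[XOX/OOX/..X]+1
p3 O@[XOX/OOX/X..]: (2,1)[XOX/OOX/XO.]-1* (2,2)[XOX/OOX/X.O]-1
p4 X@[XOX/OOX/XO.]: (2,2)[XOX/OOX/XOX]+1*
p5 O@[XOX/OOX/XOX] terminal -1; root [XOX/O.X/...] d7

O winning at [XOX/O.X/...]: False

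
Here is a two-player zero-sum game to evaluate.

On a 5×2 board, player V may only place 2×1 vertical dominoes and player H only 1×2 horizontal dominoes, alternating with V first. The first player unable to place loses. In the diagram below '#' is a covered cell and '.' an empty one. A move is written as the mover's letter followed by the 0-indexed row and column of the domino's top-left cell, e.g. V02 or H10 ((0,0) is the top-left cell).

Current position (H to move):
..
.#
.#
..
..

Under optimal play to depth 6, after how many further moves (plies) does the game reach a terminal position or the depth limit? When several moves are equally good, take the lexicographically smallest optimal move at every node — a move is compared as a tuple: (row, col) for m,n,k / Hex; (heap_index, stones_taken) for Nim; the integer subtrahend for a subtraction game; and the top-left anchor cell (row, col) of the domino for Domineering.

[../.#/.#/../..] H move#1: H00:-1/##/.#/.#/../.., H30:+1/../.#/.#/##/..*, H40:+1/../.#/.#/../##
[../.#/.#/##/..] V move#2: V00:-1/#./##/.#/##/..*, V10:-1/../##/##/##/..
[#./##/.#/##/..] H move#3: H40:+1/#./##/.#/##/##*
[#./##/.#/##/##] end (terminal -1, V#4); searched ../.#/.#/../.. to 6

PV length from [../.#/.#/../..]: 3 plies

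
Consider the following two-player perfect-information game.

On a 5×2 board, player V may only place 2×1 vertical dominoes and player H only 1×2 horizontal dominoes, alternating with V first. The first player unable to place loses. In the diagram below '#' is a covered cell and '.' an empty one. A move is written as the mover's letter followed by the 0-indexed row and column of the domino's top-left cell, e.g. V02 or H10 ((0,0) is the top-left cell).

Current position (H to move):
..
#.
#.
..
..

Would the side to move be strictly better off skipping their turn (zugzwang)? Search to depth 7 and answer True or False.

zugzwang(../#./#./../.., H) = False

ply 1, H at ../#./#./../.. | H00=-1→##/#./#./../..; H30=+1→../#./#./##/..*; H40=+1→../#./#./../##
ply 2, V at ../#./#./##/.. | V01=-1→.#/##/#./##/..*; V11=-1→../##/##/##/..
ply 3, H at .#/##/#./##/.. | H40=+1→.#/##/#./##/##*
ply 4: .#/##/#./##/## is terminal -1 (V); from ../#./#./../.. depth 7
suppose H passes — search the same position with V to move:
pass> ply 1, V at ../#./#./../.. | V01=-1→.#/##/#./../..; V11=-1→../##/##/../..; V21=+1→../#./##/.#/..*; V30=+1→../#./#./#./#.; V31=+1→../#./#./.#/.#
pass> ply 2, H at ../#./##/.#/.. | H00=-1→##/#./##/.#/..*; H40=-1→../#./##/.#/##
pass> ply 3, V at ##/#./##/.#/.. | V30=+1→##/#./##/##/#.*
pass> ply 4: ##/#./##/##/#. is terminal -1 (H); from ../#./#./../.. depth 7
for H: play +1, pass -1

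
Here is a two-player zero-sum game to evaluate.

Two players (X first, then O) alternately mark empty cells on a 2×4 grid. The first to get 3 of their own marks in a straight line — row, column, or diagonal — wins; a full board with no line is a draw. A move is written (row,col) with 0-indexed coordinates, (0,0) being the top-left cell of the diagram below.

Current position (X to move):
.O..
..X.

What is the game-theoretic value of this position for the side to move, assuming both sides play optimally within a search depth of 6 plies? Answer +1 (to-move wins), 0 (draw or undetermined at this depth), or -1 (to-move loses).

value(.O../..X., X) = +1

[.O../..X.] X move#1: (0,0):+0/XO../..X., (0,2):+0/.OX./..X., (0,3):+0/.O.X/..X., (1,0):+0/.O../X.X., (1,1):+1/.O../.XX.*, (1,3):+0/.O../..XX
[.O../.XX.] O move#2: (0,0):-1/OO../.XX.*, (0,2):-1/.OO./.XX., (0,3):-1/.O.O/.XX., (1,0):-1/.O../OXX., (1,3):-1/.O../.XXO
[OO../.XX.] X move#3: (0,2):+1/OOX./.XX.*, (0,3):-1/OO.X/.XX., (1,0):+1/OO../XXX., (1,3):+1/OO../.XXX
[OOX./.XX.] O move#4: (0,3):-1/OOXO/.XX.*, (1,0):-1/OOX./OXX., (1,3):-1/OOX./.XXO
[OOXO/.XX.] X move#5: (1,0):+1/OOXO/XXX.*, (1,3):+1/OOXO/.XXX
[OOXO/XXX.] end (terminal -1, O#6); searched .O../..X. to 6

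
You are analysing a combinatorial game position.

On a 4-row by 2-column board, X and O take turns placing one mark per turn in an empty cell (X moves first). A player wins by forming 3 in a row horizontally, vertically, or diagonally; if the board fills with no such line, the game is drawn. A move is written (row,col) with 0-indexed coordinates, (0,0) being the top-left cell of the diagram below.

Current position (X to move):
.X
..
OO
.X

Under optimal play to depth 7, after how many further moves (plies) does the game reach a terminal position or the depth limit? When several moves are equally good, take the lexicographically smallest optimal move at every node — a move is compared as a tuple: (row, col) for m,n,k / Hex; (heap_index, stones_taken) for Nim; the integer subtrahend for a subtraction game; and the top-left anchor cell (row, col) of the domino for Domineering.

PV length from [.X/../OO/.X]: 4 plies

p1 X@[.X/../OO/.X]: (0,0)[XX/../OO/.X]+0* (1,0)[.X/X./OO/.X]+0 (1,1)[.X/.X/OO/.X]-1 (3,0)[.X/../OO/XX]+0
p2 O@[XX/../OO/.X]: (1,0)[XX/O./OO/.X]+0* (1,1)[XX/.O/OO/.X]+0 (3,0)[XX/../OO/OX]+0
p3 X@[XX/O./OO/.X]: (1,1)[XX/OX/OO/.X]-1 (3,0)[XX/O./OO/XX]+0*
p4 O@[XX/O./OO/XX]: (1,1)[XX/OO/OO/XX]+0*
p5 X@[XX/OO/OO/XX] terminal +0; root [.X/../OO/.X] d7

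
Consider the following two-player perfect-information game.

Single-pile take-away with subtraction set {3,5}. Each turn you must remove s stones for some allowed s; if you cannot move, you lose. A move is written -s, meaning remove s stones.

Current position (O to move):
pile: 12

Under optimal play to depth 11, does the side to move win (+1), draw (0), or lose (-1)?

value(12, O) = +1

[12] O move#1: -3:+1/9*, -5:-1/7
[9] X move#2: -3:-1/6*, -5:-1/4
[6] O move#3: -3:-1/3, -5:+1/1*
[1] end (terminal -1, X#4); searched 12 to 11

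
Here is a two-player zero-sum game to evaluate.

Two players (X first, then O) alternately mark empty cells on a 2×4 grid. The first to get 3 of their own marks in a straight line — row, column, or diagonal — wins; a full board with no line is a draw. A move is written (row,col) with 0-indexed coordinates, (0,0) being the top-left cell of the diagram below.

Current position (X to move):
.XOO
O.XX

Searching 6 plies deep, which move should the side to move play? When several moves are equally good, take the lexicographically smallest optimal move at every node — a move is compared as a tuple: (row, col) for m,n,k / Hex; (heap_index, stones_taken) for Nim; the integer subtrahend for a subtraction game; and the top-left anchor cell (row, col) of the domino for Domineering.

ply 1, X at .XOO/O.XX | (0,0)=+0→XXOO/O.XX; (1,1)=+1→.XOO/OXXX*
ply 2: .XOO/OXXX is terminal -1 (O); from .XOO/O.XX depth 6

X's best at [.XOO/O.XX]: (1,1)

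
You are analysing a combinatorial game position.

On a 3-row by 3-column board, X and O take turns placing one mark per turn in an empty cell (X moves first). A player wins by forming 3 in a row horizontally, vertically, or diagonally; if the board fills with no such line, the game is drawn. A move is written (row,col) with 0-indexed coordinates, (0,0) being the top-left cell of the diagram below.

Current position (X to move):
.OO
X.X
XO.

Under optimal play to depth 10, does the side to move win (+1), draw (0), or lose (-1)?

value(.OO/X.X/XO., X) = +1

[.OO/X.X/XO.] X move#1: (0,0):+1/XOO/X.X/XO.*, (1,1):+1/.OO/XXX/XO., (2,2):-1/.OO/X.X/XOX
[XOO/X.X/XO.] end (terminal -1, O#2); searched .OO/X.X/XO. to 10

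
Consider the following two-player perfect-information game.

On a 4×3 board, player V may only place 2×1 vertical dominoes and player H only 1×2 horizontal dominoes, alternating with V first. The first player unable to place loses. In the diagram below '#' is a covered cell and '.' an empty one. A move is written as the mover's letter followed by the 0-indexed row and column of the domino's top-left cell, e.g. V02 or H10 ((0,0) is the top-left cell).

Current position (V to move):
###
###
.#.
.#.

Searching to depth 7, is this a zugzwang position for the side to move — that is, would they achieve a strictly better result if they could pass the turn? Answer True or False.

zugzwang(###/###/.#./.#., V) = False

[###/###/.#./.#.] V move#1: V20:+1/###/###/##./##.*, V22:+1/###/###/.##/.##
[###/###/##./##.] end (terminal -1, H#2); searched ###/###/.#./.#. to 7
suppose V passes — search the same position with H to move:
pass> [###/###/.#./.#.] end (terminal -1, H#1); searched ###/###/.#./.#. to 7
for V: play +1, pass +1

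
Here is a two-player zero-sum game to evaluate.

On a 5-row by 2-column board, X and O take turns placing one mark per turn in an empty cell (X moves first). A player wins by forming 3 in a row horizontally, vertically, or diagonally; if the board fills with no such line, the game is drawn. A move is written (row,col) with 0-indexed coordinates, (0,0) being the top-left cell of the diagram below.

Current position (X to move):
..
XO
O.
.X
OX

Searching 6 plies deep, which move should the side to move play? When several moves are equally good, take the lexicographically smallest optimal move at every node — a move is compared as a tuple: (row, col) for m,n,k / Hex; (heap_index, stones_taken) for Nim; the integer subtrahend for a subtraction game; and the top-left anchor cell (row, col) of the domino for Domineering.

X's best at [../XO/O./.X/OX]: (2,1)

[../XO/O./.X/OX] X move#1: (0,0):-1/X./XO/O./.X/OX, (0,1):-1/.X/XO/O./.X/OX, (2,1):+1/../XO/OX/.X/OX*, (3,0):+0/../XO/O./XX/OX
[../XO/OX/.X/OX] end (terminal -1, O#2); searched ../XO/O./.X/OX to 6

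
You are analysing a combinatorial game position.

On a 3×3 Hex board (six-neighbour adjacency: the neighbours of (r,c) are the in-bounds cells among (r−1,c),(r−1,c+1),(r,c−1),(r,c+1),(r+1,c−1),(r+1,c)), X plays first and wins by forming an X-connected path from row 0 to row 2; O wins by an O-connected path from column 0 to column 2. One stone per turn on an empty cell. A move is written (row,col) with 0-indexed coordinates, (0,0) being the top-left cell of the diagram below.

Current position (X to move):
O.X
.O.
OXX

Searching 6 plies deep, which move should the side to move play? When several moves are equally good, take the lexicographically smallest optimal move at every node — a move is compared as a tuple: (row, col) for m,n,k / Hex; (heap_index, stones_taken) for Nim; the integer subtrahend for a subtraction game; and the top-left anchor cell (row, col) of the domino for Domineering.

X's best at [O.X/.O./OXX]: (1,2)

p1 X@[O.X/.O./OXX]: (0,1)[OXX/.O./OXX]-1 (1,0)[O.X/XO./OXX]-1 (1,2)[O.X/.OX/OXX]+1*
p2 O@[O.X/.OX/OXX] terminal -1; root [O.X/.O./OXX] d6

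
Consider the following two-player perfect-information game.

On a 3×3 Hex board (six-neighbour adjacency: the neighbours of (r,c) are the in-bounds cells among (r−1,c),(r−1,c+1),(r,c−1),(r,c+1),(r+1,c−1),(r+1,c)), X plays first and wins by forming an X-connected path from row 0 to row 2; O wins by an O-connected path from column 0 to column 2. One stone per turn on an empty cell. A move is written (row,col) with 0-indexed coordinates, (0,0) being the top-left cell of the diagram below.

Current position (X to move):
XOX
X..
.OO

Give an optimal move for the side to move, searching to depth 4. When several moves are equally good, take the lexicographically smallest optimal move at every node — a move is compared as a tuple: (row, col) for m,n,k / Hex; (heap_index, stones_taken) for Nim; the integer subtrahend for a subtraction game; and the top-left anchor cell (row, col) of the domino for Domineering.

[XOX/X../.OO] X move#1: (1,1):-1/XOX/XX./.OO, (1,2):-1/XOX/X.X/.OO, (2,0):+1/XOX/X../XOO*
[XOX/X../XOO] end (terminal -1, O#2); searched XOX/X../.OO to 4

X's best at [XOX/X../.OO]: (2,0)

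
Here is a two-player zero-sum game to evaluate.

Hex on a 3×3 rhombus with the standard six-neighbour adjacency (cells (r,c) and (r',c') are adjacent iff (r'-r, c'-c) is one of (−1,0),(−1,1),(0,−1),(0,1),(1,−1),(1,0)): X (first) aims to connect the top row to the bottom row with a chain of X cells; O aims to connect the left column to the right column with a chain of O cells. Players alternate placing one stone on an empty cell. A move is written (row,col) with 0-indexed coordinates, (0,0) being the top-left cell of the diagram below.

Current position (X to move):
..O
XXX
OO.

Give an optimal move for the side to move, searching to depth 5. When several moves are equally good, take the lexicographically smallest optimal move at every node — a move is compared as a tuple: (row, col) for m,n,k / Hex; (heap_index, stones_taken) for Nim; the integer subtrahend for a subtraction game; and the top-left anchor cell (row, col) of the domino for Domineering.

ply 1, X at ..O/XXX/OO. | (0,0)=-1→X.O/XXX/OO.; (0,1)=-1→.XO/XXX/OO.; (2,2)=+1→..O/XXX/OOX*
ply 2, O at ..O/XXX/OOX | (0,0)=-1→O.O/XXX/OOX*; (0,1)=-1→.OO/XXX/OOX
ply 3, X at O.O/XXX/OOX | (0,1)=+1→OXO/XXX/OOX*
ply 4: OXO/XXX/OOX is terminal -1 (O); from ..O/XXX/OO. depth 5

X's best at [..O/XXX/OO.]: (2,2)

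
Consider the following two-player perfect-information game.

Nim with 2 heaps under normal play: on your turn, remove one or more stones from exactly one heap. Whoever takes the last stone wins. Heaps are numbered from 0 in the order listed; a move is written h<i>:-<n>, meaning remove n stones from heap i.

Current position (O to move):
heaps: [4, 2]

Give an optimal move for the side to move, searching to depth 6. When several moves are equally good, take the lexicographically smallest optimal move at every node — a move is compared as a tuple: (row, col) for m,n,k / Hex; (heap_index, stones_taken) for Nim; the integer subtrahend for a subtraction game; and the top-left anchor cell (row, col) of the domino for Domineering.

O's best at [(4,2)]: h0:-2

[(4,2)] O move#1: h0:-1:-1/(3,2), h0:-2:+1/(2,2)*, h0:-3:-1/(1,2), h0:-4:-1/(0,2), h1:-1:-1/(4,1), h1:-2:-1/(4,0)
[(2,2)] X move#2: h0:-1:-1/(1,2)*, h0:-2:-1/(0,2), h1:-1:-1/(2,1), h1:-2:-1/(2,0)
[(1,2)] O move#3: h0:-1:-1/(0,2), h1:-1:+1/(1,1)*, h1:-2:-1/(1,0)
[(1,1)] X move#4: h0:-1:-1/(0,1)*, h1:-1:-1/(1,0)
[(0,1)] O move#5: h1:-1:+1/(0,0)*
[(0,0)] end (terminal -1, X#6); searched (4,2) to 6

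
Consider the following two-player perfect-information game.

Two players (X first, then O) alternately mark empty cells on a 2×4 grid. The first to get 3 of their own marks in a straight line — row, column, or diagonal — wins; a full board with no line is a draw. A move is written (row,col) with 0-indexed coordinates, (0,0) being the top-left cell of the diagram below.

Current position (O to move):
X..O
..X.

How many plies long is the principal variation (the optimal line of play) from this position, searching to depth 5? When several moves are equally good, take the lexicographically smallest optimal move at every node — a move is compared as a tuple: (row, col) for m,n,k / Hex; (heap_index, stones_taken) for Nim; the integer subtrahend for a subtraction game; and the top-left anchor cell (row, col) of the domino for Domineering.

ply 1, O at X..O/..X. | (0,1)=+0→XO.O/..X.*; (0,2)=+0→X.OO/..X.; (1,0)=+0→X..O/O.X.; (1,1)=+0→X..O/.OX.; (1,3)=+0→X..O/..XO
ply 2, X at XO.O/..X. | (0,2)=+0→XOXO/..X.*; (1,0)=-1→XO.O/X.X.; (1,1)=-1→XO.O/.XX.; (1,3)=-1→XO.O/..XX
ply 3, O at XOXO/..X. | (1,0)=+0→XOXO/O.X.*; (1,1)=+0→XOXO/.OX.; (1,3)=+0→XOXO/..XO
ply 4, X at XOXO/O.X. | (1,1)=+0→XOXO/OXX.*; (1,3)=+0→XOXO/O.XX
ply 5, O at XOXO/OXX. | (1,3)=+0→XOXO/OXXO*
ply 6: XOXO/OXXO is terminal +0 (X); from X..O/..X. depth 5

PV length from [X..O/..X.]: 5 plies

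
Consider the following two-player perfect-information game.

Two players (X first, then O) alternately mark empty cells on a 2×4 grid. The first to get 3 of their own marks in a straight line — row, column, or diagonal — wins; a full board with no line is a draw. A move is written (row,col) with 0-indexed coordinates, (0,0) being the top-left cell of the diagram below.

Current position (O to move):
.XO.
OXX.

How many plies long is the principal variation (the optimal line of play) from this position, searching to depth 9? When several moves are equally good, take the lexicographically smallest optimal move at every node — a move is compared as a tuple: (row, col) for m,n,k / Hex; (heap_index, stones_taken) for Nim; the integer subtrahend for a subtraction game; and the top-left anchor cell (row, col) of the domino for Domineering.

[.XO./OXX.] O move#1: (0,0):-1/OXO./OXX., (0,3):-1/.XOO/OXX., (1,3):+0/.XO./OXXO*
[.XO./OXXO] X move#2: (0,0):+0/XXO./OXXO*, (0,3):+0/.XOX/OXXO
[XXO./OXXO] O move#3: (0,3):+0/XXOO/OXXO*
[XXOO/OXXO] end (terminal +0, X#4); searched .XO./OXX. to 9

PV length from [.XO./OXX.]: 3 plies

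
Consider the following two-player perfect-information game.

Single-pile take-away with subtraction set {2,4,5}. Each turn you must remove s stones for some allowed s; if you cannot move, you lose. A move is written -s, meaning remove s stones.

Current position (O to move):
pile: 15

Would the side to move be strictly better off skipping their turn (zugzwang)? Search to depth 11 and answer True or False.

[15] O move#1: -2:-1/13*, -4:-1/11, -5:-1/10
[13] X move#2: -2:-1/11, -4:-1/9, -5:+1/8*
[8] O move#3: -2:-1/6*, -4:-1/4, -5:-1/3
[6] X move#4: -2:-1/4, -4:-1/2, -5:+1/1*
[1] end (terminal -1, O#5); searched 15 to 11
suppose O passes — search the same position with X to move:
pass> [15] X move#1: -2:-1/13*, -4:-1/11, -5:-1/10
pass> [13] O move#2: -2:-1/11, -4:-1/9, -5:+1/8*
pass> [8] X move#3: -2:-1/6*, -4:-1/4, -5:-1/3
pass> [6] O move#4: -2:-1/4, -4:-1/2, -5:+1/1*
pass> [1] end (terminal -1, X#5); searched 15 to 11
for O: play -1, pass +1

zugzwang(15, O) = True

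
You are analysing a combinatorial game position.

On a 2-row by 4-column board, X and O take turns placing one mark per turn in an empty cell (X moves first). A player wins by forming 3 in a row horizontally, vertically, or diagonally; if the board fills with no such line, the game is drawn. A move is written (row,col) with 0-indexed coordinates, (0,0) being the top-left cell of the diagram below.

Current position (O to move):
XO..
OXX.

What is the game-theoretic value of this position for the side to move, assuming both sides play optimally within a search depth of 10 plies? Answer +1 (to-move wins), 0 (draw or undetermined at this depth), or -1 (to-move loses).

value(XO../OXX., O) = 0

ply 1, O at XO../OXX. | (0,2)=-1→XOO./OXX.; (0,3)=-1→XO.O/OXX.; (1,3)=+0→XO../OXXO*
ply 2, X at XO../OXXO | (0,2)=+0→XOX./OXXO*; (0,3)=+0→XO.X/OXXO
ply 3, O at XOX./OXXO | (0,3)=+0→XOXO/OXXO*
ply 4: XOXO/OXXO is terminal +0 (X); from XO../OXX. depth 10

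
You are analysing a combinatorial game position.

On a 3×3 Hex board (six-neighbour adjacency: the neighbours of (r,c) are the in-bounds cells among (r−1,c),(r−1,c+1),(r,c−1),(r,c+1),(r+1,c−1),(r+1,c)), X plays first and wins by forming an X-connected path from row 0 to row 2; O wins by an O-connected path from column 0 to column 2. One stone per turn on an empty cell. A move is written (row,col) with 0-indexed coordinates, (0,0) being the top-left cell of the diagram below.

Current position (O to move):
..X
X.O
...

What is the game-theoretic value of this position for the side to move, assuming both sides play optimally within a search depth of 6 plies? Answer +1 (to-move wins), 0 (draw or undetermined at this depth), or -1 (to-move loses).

value(..X/X.O/..., O) = +1

ply 1, O at ..X/X.O/... | (0,0)=-1→O.X/X.O/...; (0,1)=-1→.OX/X.O/...; (1,1)=-1→..X/XOO/...; (2,0)=+1→..X/X.O/O..*; (2,1)=-1→..X/X.O/.O.; (2,2)=-1→..X/X.O/..O
ply 2, X at ..X/X.O/O.. | (0,0)=-1→X.X/X.O/O..*; (0,1)=-1→.XX/X.O/O..; (1,1)=-1→..X/XXO/O..; (2,1)=-1→..X/X.O/OX.; (2,2)=-1→..X/X.O/O.X
ply 3, O at X.X/X.O/O.. | (0,1)=+1→XOX/X.O/O..*; (1,1)=+1→X.X/XOO/O..; (2,1)=+1→X.X/X.O/OO.; (2,2)=+1→X.X/X.O/O.O
ply 4, X at XOX/X.O/O.. | (1,1)=-1→XOX/XXO/O..*; (2,1)=-1→XOX/X.O/OX.; (2,2)=-1→XOX/X.O/O.X
ply 5, O at XOX/XXO/O.. | (2,1)=+1→XOX/XXO/OO.*; (2,2)=-1→XOX/XXO/O.O
ply 6: XOX/XXO/OO. is terminal -1 (X); from ..X/X.O/... depth 6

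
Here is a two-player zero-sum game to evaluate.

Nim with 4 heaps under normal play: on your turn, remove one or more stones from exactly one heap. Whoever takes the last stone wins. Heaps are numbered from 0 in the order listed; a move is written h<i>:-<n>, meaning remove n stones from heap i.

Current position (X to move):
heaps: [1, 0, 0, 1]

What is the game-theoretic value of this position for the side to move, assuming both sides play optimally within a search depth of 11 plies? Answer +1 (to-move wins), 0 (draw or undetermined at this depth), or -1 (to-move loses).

[(1,0,0,1)] X move#1: h0:-1:-1/(0,0,0,1)*, h3:-1:-1/(1,0,0,0)
[(0,0,0,1)] O move#2: h3:-1:+1/(0,0,0,0)*
[(0,0,0,0)] end (terminal -1, X#3); searched (1,0,0,1) to 11

value((1,0,0,1), X) = -1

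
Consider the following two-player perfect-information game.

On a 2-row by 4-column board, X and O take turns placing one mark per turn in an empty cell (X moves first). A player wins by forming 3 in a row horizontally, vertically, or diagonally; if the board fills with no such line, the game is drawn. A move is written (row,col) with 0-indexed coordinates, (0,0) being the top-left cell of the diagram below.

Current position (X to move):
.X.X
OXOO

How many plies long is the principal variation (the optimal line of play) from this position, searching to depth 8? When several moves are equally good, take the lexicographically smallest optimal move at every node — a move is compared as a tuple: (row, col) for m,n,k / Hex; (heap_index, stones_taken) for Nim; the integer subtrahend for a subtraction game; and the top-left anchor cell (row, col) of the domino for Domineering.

ply 1, X at .X.X/OXOO | (0,0)=+0→XX.X/OXOO; (0,2)=+1→.XXX/OXOO*
ply 2: .XXX/OXOO is terminal -1 (O); from .X.X/OXOO depth 8

PV length from [.X.X/OXOO]: 1 ply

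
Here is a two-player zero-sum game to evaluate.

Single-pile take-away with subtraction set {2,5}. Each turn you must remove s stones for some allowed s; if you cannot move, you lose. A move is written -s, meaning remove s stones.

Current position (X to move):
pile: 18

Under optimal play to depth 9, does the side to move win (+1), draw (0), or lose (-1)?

value(18, X) = -1

ply 1, X at 18 | -2=-1→16*; -5=-1→13
ply 2, O at 16 | -2=+1→14*; -5=+1→11
ply 3, X at 14 | -2=-1→12*; -5=-1→9
ply 4, O at 12 | -2=-1→10; -5=+1→7*
ply 5, X at 7 | -2=-1→5*; -5=-1→2
ply 6, O at 5 | -2=-1→3; -5=+1→0*
ply 7: 0 is terminal -1 (X); from 18 depth 9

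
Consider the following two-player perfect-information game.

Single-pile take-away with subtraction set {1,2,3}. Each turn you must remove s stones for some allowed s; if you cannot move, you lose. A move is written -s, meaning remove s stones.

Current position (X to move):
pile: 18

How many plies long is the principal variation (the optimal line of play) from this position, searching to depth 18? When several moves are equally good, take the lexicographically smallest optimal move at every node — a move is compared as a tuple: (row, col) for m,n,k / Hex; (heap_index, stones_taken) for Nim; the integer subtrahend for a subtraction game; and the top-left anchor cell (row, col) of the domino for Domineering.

p1 X@[18]: -1[17]-1 -2[16]+1* -3[15]-1
p2 O@[16]: -1[15]-1* -2[14]-1 -3[13]-1
p3 X@[15]: -1[14]-1 -2[13]-1 -3[12]+1*
p4 O@[12]: -1[11]-1* -2[10]-1 -3[9]-1
p5 X@[11]: -1[10]-1 -2[9]-1 -3[8]+1*
p6 O@[8]: -1[7]-1* -2[6]-1 -3[5]-1
p7 X@[7]: -1[6]-1 -2[5]-1 -3[4]+1*
p8 O@[4]: -1[3]-1* -2[2]-1 -3[1]-1
p9 X@[3]: -1[2]-1 -2[1]-1 -3[0]+1*
p10 O@[0] terminal -1; root [18] d18

PV length from [18]: 9 plies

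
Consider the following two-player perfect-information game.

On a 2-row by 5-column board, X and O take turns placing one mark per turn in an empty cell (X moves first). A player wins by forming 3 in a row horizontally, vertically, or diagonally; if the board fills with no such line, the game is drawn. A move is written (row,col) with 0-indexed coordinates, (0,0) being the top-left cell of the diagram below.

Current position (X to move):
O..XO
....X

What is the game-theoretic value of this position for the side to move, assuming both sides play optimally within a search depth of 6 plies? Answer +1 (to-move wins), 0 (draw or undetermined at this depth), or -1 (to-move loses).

p1 X@[O..XO/....X]: (0,1)[OX.XO/....X]+0* (0,2)[O.XXO/....X]+0 (1,0)[O..XO/X...X]+0 (1,1)[O..XO/.X..X]+0 (1,2)[O..XO/..X.X]+0 (1,3)[O..XO/...XX]+0
p2 O@[OX.XO/....X]: (0,2)[OXOXO/....X]+0* (1,0)[OX.XO/O...X]-1 (1,1)[OX.XO/.O..X]-1 (1,2)[OX.XO/..O.X]-1 (1,3)[OX.XO/...OX]-1
p3 X@[OXOXO/....X]: (1,0)[OXOXO/X...X]+0* (1,1)[OXOXO/.X..X]+0 (1,2)[OXOXO/..X.X]+0 (1,3)[OXOXO/...XX]+0
p4 O@[OXOXO/X...X]: (1,1)[OXOXO/XO..X]+0* (1,2)[OXOXO/X.O.X]+0 (1,3)[OXOXO/X..OX]+0
p5 X@[OXOXO/XO..X]: (1,2)[OXOXO/XOX.X]+0* (1,3)[OXOXO/XO.XX]+0
p6 O@[OXOXO/XOX.X]: (1,3)[OXOXO/XOXOX]+0*
p7 X@[OXOXO/XOXOX] terminal +0; root [O..XO/....X] d6

value(O..XO/....X, X) = 0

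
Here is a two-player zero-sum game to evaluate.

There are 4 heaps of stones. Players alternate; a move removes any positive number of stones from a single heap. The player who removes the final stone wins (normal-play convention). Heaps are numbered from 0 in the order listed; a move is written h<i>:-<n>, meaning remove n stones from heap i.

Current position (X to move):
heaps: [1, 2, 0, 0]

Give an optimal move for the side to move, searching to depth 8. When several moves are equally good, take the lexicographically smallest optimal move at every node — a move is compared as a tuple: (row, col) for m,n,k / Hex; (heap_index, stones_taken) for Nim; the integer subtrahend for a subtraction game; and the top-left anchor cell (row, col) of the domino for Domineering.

[(1,2,0,0)] X move#1: h0:-1:-1/(0,2,0,0), h1:-1:+1/(1,1,0,0)*, h1:-2:-1/(1,0,0,0)
[(1,1,0,0)] O move#2: h0:-1:-1/(0,1,0,0)*, h1:-1:-1/(1,0,0,0)
[(0,1,0,0)] X move#3: h1:-1:+1/(0,0,0,0)*
[(0,0,0,0)] end (terminal -1, O#4); searched (1,2,0,0) to 8

X's best at [(1,2,0,0)]: h1:-1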